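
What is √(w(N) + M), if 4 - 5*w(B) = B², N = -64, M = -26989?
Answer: I*√695185/5 ≈ 166.76*I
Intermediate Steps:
w(B) = ⅘ - B²/5
√(w(N) + M) = √((⅘ - ⅕*(-64)²) - 26989) = √((⅘ - ⅕*4096) - 26989) = √((⅘ - 4096/5) - 26989) = √(-4092/5 - 26989) = √(-139037/5) = I*√695185/5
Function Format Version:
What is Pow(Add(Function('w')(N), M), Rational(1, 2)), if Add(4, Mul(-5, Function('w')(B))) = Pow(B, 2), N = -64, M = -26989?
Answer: Mul(Rational(1, 5), I, Pow(695185, Rational(1, 2))) ≈ Mul(166.76, I)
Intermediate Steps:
Function('w')(B) = Add(Rational(4, 5), Mul(Rational(-1, 5), Pow(B, 2)))
Pow(Add(Function('w')(N), M), Rational(1, 2)) = Pow(Add(Add(Rational(4, 5), Mul(Rational(-1, 5), Pow(-64, 2))), -26989), Rational(1, 2)) = Pow(Add(Add(Rational(4, 5), Mul(Rational(-1, 5), 4096)), -26989), Rational(1, 2)) = Pow(Add(Add(Rational(4, 5), Rational(-4096, 5)), -26989), Rational(1, 2)) = Pow(Add(Rational(-4092, 5), -26989), Rational(1, 2)) = Pow(Rational(-139037, 5), Rational(1, 2)) = Mul(Rational(1, 5), I, Pow(695185, Rational(1, 2)))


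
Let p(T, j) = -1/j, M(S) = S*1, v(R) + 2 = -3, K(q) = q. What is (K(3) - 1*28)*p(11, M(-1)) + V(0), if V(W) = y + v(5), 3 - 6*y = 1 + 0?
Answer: -89/3 ≈ -29.667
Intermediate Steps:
v(R) = -5 (v(R) = -2 - 3 = -5)
y = ⅓ (y = ½ - (1 + 0)/6 = ½ - ⅙*1 = ½ - ⅙ = ⅓ ≈ 0.33333)
M(S) = S
V(W) = -14/3 (V(W) = ⅓ - 5 = -14/3)
(K(3) - 1*28)*p(11, M(-1)) + V(0) = (3 - 1*28)*(-1/(-1)) - 14/3 = (3 - 28)*(-1*(-1)) - 14/3 = -25*1 - 14/3 = -25 - 14/3 = -89/3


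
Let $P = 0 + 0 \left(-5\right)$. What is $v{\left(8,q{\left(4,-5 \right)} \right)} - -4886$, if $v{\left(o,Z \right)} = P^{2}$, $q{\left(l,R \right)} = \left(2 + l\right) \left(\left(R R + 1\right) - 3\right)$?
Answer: $4886$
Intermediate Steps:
$P = 0$ ($P = 0 + 0 = 0$)
$q{\left(l,R \right)} = \left(-2 + R^{2}\right) \left(2 + l\right)$ ($q{\left(l,R \right)} = \left(2 + l\right) \left(\left(R^{2} + 1\right) - 3\right) = \left(2 + l\right) \left(\left(1 + R^{2}\right) - 3\right) = \left(2 + l\right) \left(-2 + R^{2}\right) = \left(-2 + R^{2}\right) \left(2 + l\right)$)
$v{\left(o,Z \right)} = 0$ ($v{\left(o,Z \right)} = 0^{2} = 0$)
$v{\left(8,q{\left(4,-5 \right)} \right)} - -4886 = 0 - -4886 = 0 + 4886 = 4886$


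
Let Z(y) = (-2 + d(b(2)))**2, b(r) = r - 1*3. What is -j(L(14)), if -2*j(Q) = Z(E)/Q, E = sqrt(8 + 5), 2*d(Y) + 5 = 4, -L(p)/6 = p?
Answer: -25/672 ≈ -0.037202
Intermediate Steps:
L(p) = -6*p
b(r) = -3 + r (b(r) = r - 3 = -3 + r)
d(Y) = -1/2 (d(Y) = -5/2 + (1/2)*4 = -5/2 + 2 = -1/2)
E = sqrt(13) ≈ 3.6056
Z(y) = 25/4 (Z(y) = (-2 - 1/2)**2 = (-5/2)**2 = 25/4)
j(Q) = -25/(8*Q)
-j(L(14)) = -(-25)/(8*((-6*14))) = -(-25)/(8*(-84)) = -(-25)*(-1)/(8*84) = -1*25/672 = -25/672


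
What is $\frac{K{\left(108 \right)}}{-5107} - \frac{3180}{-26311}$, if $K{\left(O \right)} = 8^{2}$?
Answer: $\frac{14556356}{134370277} \approx 0.10833$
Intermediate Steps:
$K{\left(O \right)} = 64$
$\frac{K{\left(108 \right)}}{-5107} - \frac{3180}{-26311} = \frac{64}{-5107} - \frac{3180}{-26311} = 64 \left(- \frac{1}{5107}\right) - - \frac{3180}{26311} = - \frac{64}{5107} + \frac{3180}{26311} = \frac{14556356}{134370277}$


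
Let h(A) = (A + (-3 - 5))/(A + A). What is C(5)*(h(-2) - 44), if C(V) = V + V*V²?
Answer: -5395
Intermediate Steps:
h(A) = (-8 + A)/(2*A) (h(A) = (A - 8)/((2*A)) = (-8 + A)*(1/(2*A)) = (-8 + A)/(2*A))
C(V) = V + V³
C(5)*(h(-2) - 44) = (5 + 5³)*((½)*(-8 - 2)/(-2) - 44) = (5 + 125)*((½)*(-½)*(-10) - 44) = 130*(5/2 - 44) = 130*(-83/2) = -5395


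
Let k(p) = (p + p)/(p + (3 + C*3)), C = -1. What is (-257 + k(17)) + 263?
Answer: 8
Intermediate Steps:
k(p) = 2 (k(p) = (p + p)/(p + (3 - 1*3)) = (2*p)/(p + (3 - 3)) = (2*p)/(p + 0) = (2*p)/p = 2)
(-257 + k(17)) + 263 = (-257 + 2) + 263 = -255 + 263 = 8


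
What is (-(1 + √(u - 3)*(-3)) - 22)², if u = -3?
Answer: 475 - 138*I*√6 ≈ 475.0 - 338.03*I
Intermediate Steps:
(-(1 + √(u - 3)*(-3)) - 22)² = (-(1 + √(-3 - 3)*(-3)) - 22)² = (-(1 + √(-6)*(-3)) - 22)² = (-(1 + (I*√6)*(-3)) - 22)² = (-(1 - 3*I*√6) - 22)² = ((-1 + 3*I*√6) - 22)² = (-23 + 3*I*√6)²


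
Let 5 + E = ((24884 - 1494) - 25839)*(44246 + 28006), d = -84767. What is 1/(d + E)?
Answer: -1/177029920 ≈ -5.6488e-9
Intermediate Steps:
E = -176945153 (E = -5 + ((24884 - 1494) - 25839)*(44246 + 28006) = -5 + (23390 - 25839)*72252 = -5 - 2449*72252 = -5 - 176945148 = -176945153)
1/(d + E) = 1/(-84767 - 176945153) = 1/(-177029920) = -1/177029920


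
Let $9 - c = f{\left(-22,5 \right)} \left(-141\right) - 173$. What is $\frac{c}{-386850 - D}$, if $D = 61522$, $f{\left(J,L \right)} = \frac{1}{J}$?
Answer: $- \frac{3863}{9864184} \approx -0.00039162$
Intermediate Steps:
$c = \frac{3863}{22}$ ($c = 9 - \left(\frac{1}{-22} \left(-141\right) - 173\right) = 9 - \left(\left(- \frac{1}{22}\right) \left(-141\right) - 173\right) = 9 - \left(\frac{141}{22} - 173\right) = 9 - - \frac{3665}{22} = 9 + \frac{3665}{22} = \frac{3863}{22} \approx 175.59$)
$\frac{c}{-386850 - D} = \frac{3863}{22 \left(-386850 - 61522\right)} = \frac{3863}{22 \left(-448372\right)} = \frac{3863}{22} \left(- \frac{1}{448372}\right) = - \frac{3863}{9864184}$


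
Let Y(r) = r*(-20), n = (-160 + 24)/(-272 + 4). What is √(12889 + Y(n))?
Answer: √57813161/67 ≈ 113.48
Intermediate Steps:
n = 34/67 (n = -136/(-268) = -136*(-1/268) = 34/67 ≈ 0.50746)
Y(r) = -20*r
√(12889 + Y(n)) = √(12889 - 20*34/67) = √(12889 - 680/67) = √(862883/67) = √57813161/67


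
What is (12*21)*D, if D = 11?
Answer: 2772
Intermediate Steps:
(12*21)*D = (12*21)*11 = 252*11 = 2772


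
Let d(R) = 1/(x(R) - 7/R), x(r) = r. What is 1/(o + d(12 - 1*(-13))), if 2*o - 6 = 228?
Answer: 618/72331 ≈ 0.0085441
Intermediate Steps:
o = 117 (o = 3 + (1/2)*228 = 3 + 114 = 117)
d(R) = 1/(R - 7/R)
1/(o + d(12 - 1*(-13))) = 1/(117 + (12 - 1*(-13))/(-7 + (12 - 1*(-13))**2)) = 1/(117 + (12 + 13)/(-7 + (12 + 13)**2)) = 1/(117 + 25/(-7 + 25**2)) = 1/(117 + 25/(-7 + 625)) = 1/(117 + 25/618) = 1/(72331/618) = 618/72331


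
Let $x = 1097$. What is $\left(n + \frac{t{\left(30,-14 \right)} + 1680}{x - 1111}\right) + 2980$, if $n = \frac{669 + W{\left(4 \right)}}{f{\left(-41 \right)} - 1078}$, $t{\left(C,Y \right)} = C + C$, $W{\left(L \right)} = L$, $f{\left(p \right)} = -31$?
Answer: $\frac{22164199}{7763} \approx 2855.1$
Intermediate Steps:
$t{\left(C,Y \right)} = 2 C$
$n = - \frac{673}{1109}$ ($n = \frac{669 + 4}{-31 - 1078} = \frac{673}{-1109} = 673 \left(- \frac{1}{1109}\right) = - \frac{673}{1109} \approx -0.60685$)
$\left(n + \frac{t{\left(30,-14 \right)} + 1680}{x - 1111}\right) + 2980 = \left(- \frac{673}{1109} + \frac{2 \cdot 30 + 1680}{1097 - 1111}\right) + 2980 = \left(- \frac{673}{1109} + \frac{60 + 1680}{-14}\right) + 2980 = \left(- \frac{673}{1109} + 1740 \left(- \frac{1}{14}\right)\right) + 2980 = \left(- \frac{673}{1109} - \frac{870}{7}\right) + 2980 = - \frac{969541}{7763} + 2980 = \frac{22164199}{7763}$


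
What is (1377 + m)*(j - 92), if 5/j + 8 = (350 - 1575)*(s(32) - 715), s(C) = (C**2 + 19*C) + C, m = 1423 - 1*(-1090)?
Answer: -416047329490/1162533 ≈ -3.5788e+5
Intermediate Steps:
m = 2513 (m = 1423 + 1090 = 2513)
s(C) = C**2 + 20*C
j = -5/1162533 (j = 5/(-8 + (350 - 1575)*(32*(20 + 32) - 715)) = 5/(-8 - 1225*(32*52 - 715)) = 5/(-8 - 1225*(1664 - 715)) = 5/(-8 - 1225*949) = 5/(-8 - 1162525) = 5/(-1162533) = 5*(-1/1162533) = -5/1162533 ≈ -4.3009e-6)
(1377 + m)*(j - 92) = (1377 + 2513)*(-5/1162533 - 92) = 3890*(-106953041/1162533) = -416047329490/1162533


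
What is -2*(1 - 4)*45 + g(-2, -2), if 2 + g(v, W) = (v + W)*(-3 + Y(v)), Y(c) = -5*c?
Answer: 240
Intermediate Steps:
g(v, W) = -2 + (-3 - 5*v)*(W + v) (g(v, W) = -2 + (v + W)*(-3 - 5*v) = -2 + (W + v)*(-3 - 5*v) = -2 + (-3 - 5*v)*(W + v))
-2*(1 - 4)*45 + g(-2, -2) = -2*(1 - 4)*45 + (-2 - 5*(-2)**2 - 3*(-2) - 3*(-2) - 5*(-2)*(-2)) = -2*(-3)*45 + (-2 - 5*4 + 6 + 6 - 20) = 6*45 + (-2 - 20 + 6 + 6 - 20) = 270 - 30 = 240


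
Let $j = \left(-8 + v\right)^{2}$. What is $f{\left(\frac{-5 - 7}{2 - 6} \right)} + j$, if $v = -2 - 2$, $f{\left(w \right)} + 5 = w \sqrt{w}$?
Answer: $139 + 3 \sqrt{3} \approx 144.2$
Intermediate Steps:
$f{\left(w \right)} = -5 + w^{\frac{3}{2}}$ ($f{\left(w \right)} = -5 + w \sqrt{w} = -5 + w^{\frac{3}{2}}$)
$v = -4$
$j = 144$ ($j = \left(-8 - 4\right)^{2} = \left(-12\right)^{2} = 144$)
$f{\left(\frac{-5 - 7}{2 - 6} \right)} + j = \left(-5 + \left(\frac{-5 - 7}{2 - 6}\right)^{\frac{3}{2}}\right) + 144 = \left(-5 + \left(- \frac{12}{-4}\right)^{\frac{3}{2}}\right) + 144 = \left(-5 + \left(\left(-12\right) \left(- \frac{1}{4}\right)\right)^{\frac{3}{2}}\right) + 144 = \left(-5 + 3^{\frac{3}{2}}\right) + 144 = \left(-5 + 3 \sqrt{3}\right) + 144 = 139 + 3 \sqrt{3}$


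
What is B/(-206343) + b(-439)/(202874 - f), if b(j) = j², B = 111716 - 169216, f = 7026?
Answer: 51027889303/40411863864 ≈ 1.2627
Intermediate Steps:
B = -57500
B/(-206343) + b(-439)/(202874 - f) = -57500/(-206343) + (-439)²/(202874 - 1*7026) = -57500*(-1/206343) + 192721/(202874 - 7026) = 57500/206343 + 192721/195848 = 51027889303/40411863864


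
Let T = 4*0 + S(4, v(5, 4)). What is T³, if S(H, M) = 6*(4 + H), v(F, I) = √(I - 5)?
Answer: 110592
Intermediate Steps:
v(F, I) = √(-5 + I)
S(H, M) = 24 + 6*H
T = 48 (T = 4*0 + (24 + 6*4) = 0 + (24 + 24) = 0 + 48 = 48)
T³ = 48³ = 110592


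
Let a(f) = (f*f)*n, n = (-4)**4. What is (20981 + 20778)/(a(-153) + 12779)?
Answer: 41759/6005483 ≈ 0.0069535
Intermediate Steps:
n = 256
a(f) = 256*f**2 (a(f) = (f*f)*256 = f**2*256 = 256*f**2)
(20981 + 20778)/(a(-153) + 12779) = (20981 + 20778)/(256*(-153)**2 + 12779) = 41759/(256*23409 + 12779) = 41759/(5992704 + 12779) = 41759/6005483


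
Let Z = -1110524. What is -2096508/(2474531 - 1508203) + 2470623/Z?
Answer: -589456829067/134141304484 ≈ -4.3943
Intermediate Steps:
-2096508/(2474531 - 1508203) + 2470623/Z = -2096508/(2474531 - 1508203) + 2470623/(-1110524) = -2096508/966328 + 2470623*(-1/1110524) = -2096508*1/966328 - 2470623/1110524 = -524127/241582 - 2470623/1110524 = -589456829067/134141304484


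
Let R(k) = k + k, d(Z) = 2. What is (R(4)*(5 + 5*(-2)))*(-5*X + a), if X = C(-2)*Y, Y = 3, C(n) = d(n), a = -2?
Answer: 1280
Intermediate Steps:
C(n) = 2
R(k) = 2*k
X = 6 (X = 2*3 = 6)
(R(4)*(5 + 5*(-2)))*(-5*X + a) = ((2*4)*(5 + 5*(-2)))*(-5*6 - 2) = (8*(5 - 10))*(-30 - 2) = (8*(-5))*(-32) = -40*(-32) = 1280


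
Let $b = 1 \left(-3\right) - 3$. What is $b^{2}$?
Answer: $36$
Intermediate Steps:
$b = -6$ ($b = -3 - 3 = -6$)
$b^{2} = \left(-6\right)^{2} = 36$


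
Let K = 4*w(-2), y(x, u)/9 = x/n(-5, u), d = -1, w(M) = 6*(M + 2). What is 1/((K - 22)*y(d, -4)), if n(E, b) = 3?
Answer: 1/66 ≈ 0.015152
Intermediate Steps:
w(M) = 12 + 6*M (w(M) = 6*(2 + M) = 12 + 6*M)
y(x, u) = 3*x (y(x, u) = 9*(x/3) = 3*x)
K = 0 (K = 4*(12 + 6*(-2)) = 4*(12 - 12) = 4*0 = 0)
1/((K - 22)*y(d, -4)) = 1/((0 - 22)*(3*(-1))) = 1/(-22*(-3)) = 1/66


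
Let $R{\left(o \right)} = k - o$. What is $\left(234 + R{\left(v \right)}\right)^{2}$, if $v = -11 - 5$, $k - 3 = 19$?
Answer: $73984$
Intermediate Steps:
$k = 22$ ($k = 3 + 19 = 22$)
$v = -16$
$R{\left(o \right)} = 22 - o$
$\left(234 + R{\left(v \right)}\right)^{2} = \left(234 + \left(22 - -16\right)\right)^{2} = \left(234 + \left(22 + 16\right)\right)^{2} = \left(234 + 38\right)^{2} = 272^{2} = 73984$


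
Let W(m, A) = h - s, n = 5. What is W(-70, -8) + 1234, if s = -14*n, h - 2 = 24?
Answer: 1330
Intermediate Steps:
h = 26 (h = 2 + 24 = 26)
s = -70 (s = -14*5 = -70)
W(m, A) = 96 (W(m, A) = 26 - 1*(-70) = 26 + 70 = 96)
W(-70, -8) + 1234 = 96 + 1234 = 1330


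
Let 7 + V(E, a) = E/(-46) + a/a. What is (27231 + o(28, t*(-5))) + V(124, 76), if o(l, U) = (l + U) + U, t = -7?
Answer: 628367/23 ≈ 27320.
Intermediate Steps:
o(l, U) = l + 2*U (o(l, U) = (U + l) + U = l + 2*U)
V(E, a) = -6 - E/46 (V(E, a) = -7 + (E/(-46) + a/a) = -7 + (E*(-1/46) + 1) = -7 + (-E/46 + 1) = -7 + (1 - E/46) = -6 - E/46)
(27231 + o(28, t*(-5))) + V(124, 76) = (27231 + (28 + 2*(-7*(-5)))) + (-6 - 1/46*124) = (27231 + (28 + 2*35)) + (-6 - 62/23) = (27231 + (28 + 70)) - 200/23 = (27231 + 98) - 200/23 = 27329 - 200/23 = 628367/23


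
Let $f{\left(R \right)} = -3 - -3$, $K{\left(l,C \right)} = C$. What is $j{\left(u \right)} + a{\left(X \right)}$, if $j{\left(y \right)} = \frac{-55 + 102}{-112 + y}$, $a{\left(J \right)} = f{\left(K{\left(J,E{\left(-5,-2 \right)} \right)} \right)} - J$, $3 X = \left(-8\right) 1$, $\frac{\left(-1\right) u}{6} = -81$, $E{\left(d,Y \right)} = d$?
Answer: $\frac{3133}{1122} \approx 2.7923$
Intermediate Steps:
$u = 486$ ($u = \left(-6\right) \left(-81\right) = 486$)
$X = - \frac{8}{3}$ ($X = \frac{\left(-8\right) 1}{3} = \frac{1}{3} \left(-8\right) = - \frac{8}{3} \approx -2.6667$)
$f{\left(R \right)} = 0$ ($f{\left(R \right)} = -3 + 3 = 0$)
$a{\left(J \right)} = - J$ ($a{\left(J \right)} = 0 - J = - J$)
$j{\left(y \right)} = \frac{47}{-112 + y}$
$j{\left(u \right)} + a{\left(X \right)} = \frac{47}{-112 + 486} - - \frac{8}{3} = \frac{47}{374} + \frac{8}{3} = \frac{3133}{1122}$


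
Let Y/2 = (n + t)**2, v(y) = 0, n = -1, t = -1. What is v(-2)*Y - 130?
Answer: -130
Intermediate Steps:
Y = 8 (Y = 2*(-1 - 1)**2 = 2*(-2)**2 = 2*4 = 8)
v(-2)*Y - 130 = 0*8 - 130 = 0 - 130 = -130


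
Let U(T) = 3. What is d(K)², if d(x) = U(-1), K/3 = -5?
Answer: 9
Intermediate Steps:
K = -15 (K = 3*(-5) = -15)
d(x) = 3
d(K)² = 3² = 9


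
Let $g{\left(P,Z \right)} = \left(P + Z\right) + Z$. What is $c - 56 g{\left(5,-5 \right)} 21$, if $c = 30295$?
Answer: $36175$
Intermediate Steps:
$g{\left(P,Z \right)} = P + 2 Z$
$c - 56 g{\left(5,-5 \right)} 21 = 30295 - 56 \left(5 + 2 \left(-5\right)\right) 21 = 30295 - 56 \left(5 - 10\right) 21 = 30295 - 56 \left(-5\right) 21 = 30295 - \left(-280\right) 21 = 30295 - -5880 = 30295 + 5880 = 36175$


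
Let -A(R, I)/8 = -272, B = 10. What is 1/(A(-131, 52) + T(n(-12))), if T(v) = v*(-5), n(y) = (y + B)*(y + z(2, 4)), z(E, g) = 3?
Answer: 1/2086 ≈ 0.00047939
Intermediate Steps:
A(R, I) = 2176 (A(R, I) = -8*(-272) = 2176)
n(y) = (3 + y)*(10 + y) (n(y) = (y + 10)*(y + 3) = (10 + y)*(3 + y) = (3 + y)*(10 + y))
T(v) = -5*v
1/(A(-131, 52) + T(n(-12))) = 1/(2176 - 5*(30 + (-12)**2 + 13*(-12))) = 1/(2176 - 5*(30 + 144 - 156)) = 1/(2176 - 5*18) = 1/(2176 - 90) = 1/2086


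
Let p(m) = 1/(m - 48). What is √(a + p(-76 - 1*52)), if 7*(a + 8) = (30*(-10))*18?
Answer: I*√73940251/308 ≈ 27.918*I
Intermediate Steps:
p(m) = 1/(-48 + m)
a = -5456/7 (a = -8 + ((30*(-10))*18)/7 = -8 + (-300*18)/7 = -8 + (⅐)*(-5400) = -8 - 5400/7 = -5456/7 ≈ -779.43)
√(a + p(-76 - 1*52)) = √(-5456/7 + 1/(-48 + (-76 - 1*52))) = √(-5456/7 + 1/(-48 + (-76 - 52))) = √(-5456/7 + 1/(-48 - 128)) = √(-5456/7 + 1/(-176)) = √(-5456/7 - 1/176) = √(-960263/1232) = I*√73940251/308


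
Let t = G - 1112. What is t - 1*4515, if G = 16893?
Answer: 11266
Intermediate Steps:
t = 15781 (t = 16893 - 1112 = 15781)
t - 1*4515 = 15781 - 1*4515 = 15781 - 4515 = 11266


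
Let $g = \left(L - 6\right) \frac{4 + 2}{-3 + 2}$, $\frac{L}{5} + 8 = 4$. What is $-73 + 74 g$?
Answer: $11471$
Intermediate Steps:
$L = -20$ ($L = -40 + 5 \cdot 4 = -40 + 20 = -20$)
$g = 156$ ($g = \left(-20 - 6\right) \frac{4 + 2}{-3 + 2} = - 26 \frac{6}{-1} = - 26 \cdot 6 \left(-1\right) = \left(-26\right) \left(-6\right) = 156$)
$-73 + 74 g = -73 + 74 \cdot 156 = -73 + 11544 = 11471$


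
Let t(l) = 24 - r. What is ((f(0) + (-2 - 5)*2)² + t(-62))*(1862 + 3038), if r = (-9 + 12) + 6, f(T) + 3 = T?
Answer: 1489600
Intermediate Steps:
f(T) = -3 + T
r = 9 (r = 3 + 6 = 9)
t(l) = 15 (t(l) = 24 - 1*9 = 24 - 9 = 15)
((f(0) + (-2 - 5)*2)² + t(-62))*(1862 + 3038) = (((-3 + 0) + (-2 - 5)*2)² + 15)*(1862 + 3038) = ((-3 - 7*2)² + 15)*4900 = ((-3 - 14)² + 15)*4900 = ((-17)² + 15)*4900 = (289 + 15)*4900 = 304*4900 = 1489600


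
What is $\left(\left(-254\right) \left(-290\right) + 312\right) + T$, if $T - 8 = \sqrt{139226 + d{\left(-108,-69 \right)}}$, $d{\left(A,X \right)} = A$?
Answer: $73980 + \sqrt{139118} \approx 74353.0$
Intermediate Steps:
$T = 8 + \sqrt{139118}$ ($T = 8 + \sqrt{139226 - 108} = 8 + \sqrt{139118} \approx 380.99$)
$\left(\left(-254\right) \left(-290\right) + 312\right) + T = \left(\left(-254\right) \left(-290\right) + 312\right) + \left(8 + \sqrt{139118}\right) = \left(73660 + 312\right) + \left(8 + \sqrt{139118}\right) = 73972 + \left(8 + \sqrt{139118}\right) = 73980 + \sqrt{139118}$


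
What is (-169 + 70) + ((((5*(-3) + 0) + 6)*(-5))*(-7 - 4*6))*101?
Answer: -140994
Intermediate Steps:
(-169 + 70) + ((((5*(-3) + 0) + 6)*(-5))*(-7 - 4*6))*101 = -99 + ((((-15 + 0) + 6)*(-5))*(-7 - 24))*101 = -99 + (((-15 + 6)*(-5))*(-31))*101 = -99 + (-9*(-5)*(-31))*101 = -99 + (45*(-31))*101 = -99 - 1395*101 = -99 - 140895 = -140994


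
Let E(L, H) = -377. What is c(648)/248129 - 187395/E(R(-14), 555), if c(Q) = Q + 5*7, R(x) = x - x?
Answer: 3576799342/7195741 ≈ 497.07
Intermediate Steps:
R(x) = 0
c(Q) = 35 + Q (c(Q) = Q + 35 = 35 + Q)
c(648)/248129 - 187395/E(R(-14), 555) = (35 + 648)/248129 - 187395/(-377) = 683*(1/248129) - 187395*(-1/377) = 683/248129 + 14415/29 = 3576799342/7195741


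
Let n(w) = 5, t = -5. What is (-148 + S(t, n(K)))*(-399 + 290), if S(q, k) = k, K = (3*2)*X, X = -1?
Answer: 15587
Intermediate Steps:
K = -6 (K = (3*2)*(-1) = 6*(-1) = -6)
(-148 + S(t, n(K)))*(-399 + 290) = (-148 + 5)*(-399 + 290) = -143*(-109) = 15587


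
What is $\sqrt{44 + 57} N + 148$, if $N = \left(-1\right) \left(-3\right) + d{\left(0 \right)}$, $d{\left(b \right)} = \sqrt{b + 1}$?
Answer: $148 + 4 \sqrt{101} \approx 188.2$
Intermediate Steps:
$d{\left(b \right)} = \sqrt{1 + b}$
$N = 4$ ($N = \left(-1\right) \left(-3\right) + \sqrt{1 + 0} = 3 + \sqrt{1} = 3 + 1 = 4$)
$\sqrt{44 + 57} N + 148 = \sqrt{44 + 57} \cdot 4 + 148 = \sqrt{101} \cdot 4 + 148 = 4 \sqrt{101} + 148 = 148 + 4 \sqrt{101}$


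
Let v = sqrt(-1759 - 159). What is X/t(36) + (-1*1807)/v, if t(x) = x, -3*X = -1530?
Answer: 85/6 + 1807*I*sqrt(1918)/1918 ≈ 14.167 + 41.26*I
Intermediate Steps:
X = 510 (X = -1/3*(-1530) = 510)
v = I*sqrt(1918) (v = sqrt(-1918) = I*sqrt(1918) ≈ 43.795*I)
X/t(36) + (-1*1807)/v = 510/36 + (-1*1807)/((I*sqrt(1918))) = 510*(1/36) - (-1807)*I*sqrt(1918)/1918 = 85/6 + 1807*I*sqrt(1918)/1918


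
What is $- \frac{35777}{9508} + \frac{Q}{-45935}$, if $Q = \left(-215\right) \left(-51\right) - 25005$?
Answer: $- \frac{301984835}{87349996} \approx -3.4572$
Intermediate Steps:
$Q = -14040$ ($Q = 10965 - 25005 = -14040$)
$- \frac{35777}{9508} + \frac{Q}{-45935} = - \frac{35777}{9508} - \frac{14040}{-45935} = \left(-35777\right) \frac{1}{9508} - - \frac{2808}{9187} = - \frac{35777}{9508} + \frac{2808}{9187} = - \frac{301984835}{87349996}$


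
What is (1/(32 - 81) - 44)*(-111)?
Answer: 239427/49 ≈ 4886.3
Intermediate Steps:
(1/(32 - 81) - 44)*(-111) = (1/(-49) - 44)*(-111) = (-1/49 - 44)*(-111) = -2157/49*(-111) = 239427/49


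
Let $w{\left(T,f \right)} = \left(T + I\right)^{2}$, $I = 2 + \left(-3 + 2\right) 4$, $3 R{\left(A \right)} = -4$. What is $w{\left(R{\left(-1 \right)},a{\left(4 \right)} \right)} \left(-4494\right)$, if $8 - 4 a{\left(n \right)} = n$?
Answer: $- \frac{149800}{3} \approx -49933.0$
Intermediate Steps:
$R{\left(A \right)} = - \frac{4}{3}$ ($R{\left(A \right)} = \frac{1}{3} \left(-4\right) = - \frac{4}{3}$)
$a{\left(n \right)} = 2 - \frac{n}{4}$
$I = -2$ ($I = 2 - 4 = -2$)
$w{\left(T,f \right)} = \left(-2 + T\right)^{2}$ ($w{\left(T,f \right)} = \left(T - 2\right)^{2} = \left(-2 + T\right)^{2}$)
$w{\left(R{\left(-1 \right)},a{\left(4 \right)} \right)} \left(-4494\right) = \left(-2 - \frac{4}{3}\right)^{2} \left(-4494\right) = \left(- \frac{10}{3}\right)^{2} \left(-4494\right) = \frac{100}{9} \left(-4494\right) = - \frac{149800}{3}$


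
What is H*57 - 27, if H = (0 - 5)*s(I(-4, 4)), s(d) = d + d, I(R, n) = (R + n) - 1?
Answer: 543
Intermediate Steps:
I(R, n) = -1 + R + n
s(d) = 2*d
H = 10 (H = (0 - 5)*(2*(-1 - 4 + 4)) = -10*(-1) = -5*(-2) = 10)
H*57 - 27 = 10*57 - 27 = 570 - 27 = 543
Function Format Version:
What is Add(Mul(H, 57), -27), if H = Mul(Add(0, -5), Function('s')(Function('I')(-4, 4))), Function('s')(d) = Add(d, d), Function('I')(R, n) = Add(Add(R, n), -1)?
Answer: 543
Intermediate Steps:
Function('I')(R, n) = Add(-1, R, n)
Function('s')(d) = Mul(2, d)
H = 10 (H = Mul(Add(0, -5), Mul(2, Add(-1, -4, 4))) = Mul(-5, Mul(2, -1)) = Mul(-5, -2) = 10)
Add(Mul(H, 57), -27) = Add(Mul(10, 57), -27) = Add(570, -27) = 543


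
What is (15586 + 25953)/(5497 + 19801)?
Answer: 41539/25298 ≈ 1.6420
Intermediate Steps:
(15586 + 25953)/(5497 + 19801) = 41539/25298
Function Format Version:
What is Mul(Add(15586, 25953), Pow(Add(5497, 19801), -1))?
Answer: Rational(41539, 25298) ≈ 1.6420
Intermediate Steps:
Mul(Add(15586, 25953), Pow(Add(5497, 19801), -1)) = Mul(41539, Pow(25298, -1)) = Mul(41539, Rational(1, 25298)) = Rational(41539, 25298)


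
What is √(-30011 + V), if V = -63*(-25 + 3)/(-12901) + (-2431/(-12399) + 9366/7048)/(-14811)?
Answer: I*√1185889096591238232837523270884697/198783817434858 ≈ 173.24*I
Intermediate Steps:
V = -128259087606251/1192702904609148 (V = -63*(-22)*(-1/12901) + (-2431*(-1/12399) + 9366*(1/7048))*(-1/14811) = 1386*(-1/12901) + (2431/12399 + 4683/3524)*(-1/14811) = -198/1843 + (66631361/43694076)*(-1/14811) = -198/1843 - 66631361/647152959636 = -128259087606251/1192702904609148 ≈ -0.10754)
√(-30011 + V) = √(-30011 - 128259087606251/1192702904609148) = √(-35794335129312746879/1192702904609148) = I*√1185889096591238232837523270884697/198783817434858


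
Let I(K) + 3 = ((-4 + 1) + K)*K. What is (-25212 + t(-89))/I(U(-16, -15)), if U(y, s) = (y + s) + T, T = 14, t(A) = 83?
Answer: -25129/337 ≈ -74.567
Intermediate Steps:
U(y, s) = 14 + s + y (U(y, s) = (y + s) + 14 = (s + y) + 14 = 14 + s + y)
I(K) = -3 + K*(-3 + K) (I(K) = -3 + ((-4 + 1) + K)*K = -3 + (-3 + K)*K = -3 + K*(-3 + K))
(-25212 + t(-89))/I(U(-16, -15)) = (-25212 + 83)/(-3 + (14 - 15 - 16)² - 3*(14 - 15 - 16)) = -25129/(-3 + (-17)² - 3*(-17)) = -25129/(-3 + 289 + 51) = -25129/337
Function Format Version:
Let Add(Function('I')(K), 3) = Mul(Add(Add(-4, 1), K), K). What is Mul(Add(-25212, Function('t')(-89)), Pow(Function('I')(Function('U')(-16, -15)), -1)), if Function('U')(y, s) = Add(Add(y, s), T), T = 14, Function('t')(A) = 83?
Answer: Rational(-25129, 337) ≈ -74.567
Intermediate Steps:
Function('U')(y, s) = Add(14, s, y) (Function('U')(y, s) = Add(Add(y, s), 14) = Add(Add(s, y), 14) = Add(14, s, y))
Function('I')(K) = Add(-3, Mul(K, Add(-3, K))) (Function('I')(K) = Add(-3, Mul(Add(Add(-4, 1), K), K)) = Add(-3, Mul(Add(-3, K), K)) = Add(-3, Mul(K, Add(-3, K))))
Mul(Add(-25212, Function('t')(-89)), Pow(Function('I')(Function('U')(-16, -15)), -1)) = Mul(Add(-25212, 83), Pow(Add(-3, Pow(Add(14, -15, -16), 2), Mul(-3, Add(14, -15, -16))), -1)) = Mul(-25129, Pow(Add(-3, Pow(-17, 2), Mul(-3, -17)), -1)) = Mul(-25129, Pow(Add(-3, 289, 51), -1)) = Mul(-25129, Pow(337, -1)) = Mul(-25129, Rational(1, 337)) = Rational(-25129, 337)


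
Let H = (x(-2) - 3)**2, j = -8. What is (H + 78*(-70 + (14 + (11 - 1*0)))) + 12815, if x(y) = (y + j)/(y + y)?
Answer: 37221/4 ≈ 9305.3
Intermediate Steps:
x(y) = (-8 + y)/(2*y) (x(y) = (y - 8)/(y + y) = (-8 + y)/((2*y)) = (-8 + y)*(1/(2*y)) = (-8 + y)/(2*y))
H = 1/4 (H = ((1/2)*(-8 - 2)/(-2) - 3)**2 = ((1/2)*(-1/2)*(-10) - 3)**2 = (5/2 - 3)**2 = (-1/2)**2 = 1/4 ≈ 0.25000)
(H + 78*(-70 + (14 + (11 - 1*0)))) + 12815 = (1/4 + 78*(-70 + (14 + (11 - 1*0)))) + 12815 = (1/4 + 78*(-70 + (14 + (11 + 0)))) + 12815 = (1/4 + 78*(-70 + (14 + 11))) + 12815 = (1/4 + 78*(-70 + 25)) + 12815 = (1/4 + 78*(-45)) + 12815 = (1/4 - 3510) + 12815 = -14039/4 + 12815 = 37221/4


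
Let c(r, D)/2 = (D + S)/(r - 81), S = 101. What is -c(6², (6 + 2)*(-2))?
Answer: 34/9 ≈ 3.7778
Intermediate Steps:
c(r, D) = 2*(101 + D)/(-81 + r) (c(r, D) = 2*((D + 101)/(r - 81)) = 2*((101 + D)/(-81 + r)) = 2*(101 + D)/(-81 + r))
-c(6², (6 + 2)*(-2)) = -2*(101 + (6 + 2)*(-2))/(-81 + 6²) = -2*(101 + 8*(-2))/(-81 + 36) = -2*(101 - 16)/(-45) = -2*(-1)*85/45 = -1*(-34/9) = 34/9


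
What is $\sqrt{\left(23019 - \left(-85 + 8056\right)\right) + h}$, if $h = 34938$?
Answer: $3 \sqrt{5554} \approx 223.58$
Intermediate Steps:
$\sqrt{\left(23019 - \left(-85 + 8056\right)\right) + h} = \sqrt{\left(23019 - \left(-85 + 8056\right)\right) + 34938} = \sqrt{\left(23019 - 7971\right) + 34938} = \sqrt{15048 + 34938} = \sqrt{49986} = 3 \sqrt{5554}$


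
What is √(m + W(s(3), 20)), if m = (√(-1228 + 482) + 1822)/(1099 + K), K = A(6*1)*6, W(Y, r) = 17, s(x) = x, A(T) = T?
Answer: √(23967795 + 1135*I*√746)/1135 ≈ 4.3134 + 0.0027895*I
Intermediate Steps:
K = 36 (K = (6*1)*6 = 6*6 = 36)
m = 1822/1135 + I*√746/1135 (m = (√(-1228 + 482) + 1822)/(1099 + 36) = (√(-746) + 1822)/1135 = (I*√746 + 1822)*(1/1135) = (1822 + I*√746)*(1/1135) = 1822/1135 + I*√746/1135 ≈ 1.6053 + 0.024064*I)
√(m + W(s(3), 20)) = √((1822/1135 + I*√746/1135) + 17) = √(21117/1135 + I*√746/1135)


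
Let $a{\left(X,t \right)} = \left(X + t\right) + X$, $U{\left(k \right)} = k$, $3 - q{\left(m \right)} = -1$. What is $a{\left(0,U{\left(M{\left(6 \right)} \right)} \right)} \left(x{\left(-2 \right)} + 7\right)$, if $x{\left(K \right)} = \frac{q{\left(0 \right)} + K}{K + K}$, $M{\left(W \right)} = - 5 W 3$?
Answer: $-585$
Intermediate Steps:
$q{\left(m \right)} = 4$ ($q{\left(m \right)} = 3 - -1 = 3 + 1 = 4$)
$M{\left(W \right)} = - 15 W$
$x{\left(K \right)} = \frac{4 + K}{2 K}$ ($x{\left(K \right)} = \frac{4 + K}{K + K} = \frac{4 + K}{2 K}$)
$a{\left(X,t \right)} = t + 2 X$
$a{\left(0,U{\left(M{\left(6 \right)} \right)} \right)} \left(x{\left(-2 \right)} + 7\right) = \left(\left(-15\right) 6 + 2 \cdot 0\right) \left(\frac{4 - 2}{2 \left(-2\right)} + 7\right) = \left(-90 + 0\right) \left(\frac{1}{2} \left(- \frac{1}{2}\right) 2 + 7\right) = - 90 \left(- \frac{1}{2} + 7\right) = \left(-90\right) \frac{13}{2} = -585$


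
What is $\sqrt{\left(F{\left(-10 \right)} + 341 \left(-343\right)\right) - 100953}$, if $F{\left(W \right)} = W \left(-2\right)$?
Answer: $2 i \sqrt{54474} \approx 466.79 i$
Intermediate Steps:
$F{\left(W \right)} = - 2 W$
$\sqrt{\left(F{\left(-10 \right)} + 341 \left(-343\right)\right) - 100953} = \sqrt{\left(\left(-2\right) \left(-10\right) + 341 \left(-343\right)\right) - 100953} = \sqrt{\left(20 - 116963\right) - 100953} = \sqrt{-116943 - 100953} = \sqrt{-217896} = 2 i \sqrt{54474}$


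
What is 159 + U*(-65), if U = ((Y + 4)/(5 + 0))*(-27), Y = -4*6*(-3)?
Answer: 26835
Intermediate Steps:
Y = 72 (Y = -24*(-3) = 72)
U = -2052/5 (U = ((72 + 4)/(5 + 0))*(-27) = (76/5)*(-27) = -2052/5 ≈ -410.40)
159 + U*(-65) = 159 - 2052/5*(-65) = 159 + 26676 = 26835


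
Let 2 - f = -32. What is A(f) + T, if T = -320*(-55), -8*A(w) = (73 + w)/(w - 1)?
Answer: 4646293/264 ≈ 17600.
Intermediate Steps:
f = 34 (f = 2 - 1*(-32) = 2 + 32 = 34)
A(w) = -(73 + w)/(8*(-1 + w)) (A(w) = -(73 + w)/(8*(w - 1)) = -(73 + w)/(8*(-1 + w)))
T = 17600
A(f) + T = (-73 - 1*34)/(8*(-1 + 34)) + 17600 = (⅛)*(-73 - 34)/33 + 17600 = (⅛)*(1/33)*(-107) + 17600 = -107/264 + 17600 = 4646293/264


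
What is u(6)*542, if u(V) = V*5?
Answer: 16260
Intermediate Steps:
u(V) = 5*V
u(6)*542 = (5*6)*542 = 30*542 = 16260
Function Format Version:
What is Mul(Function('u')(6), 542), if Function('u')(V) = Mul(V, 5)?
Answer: 16260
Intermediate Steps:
Function('u')(V) = Mul(5, V)
Mul(Function('u')(6), 542) = Mul(Mul(5, 6), 542) = Mul(30, 542) = 16260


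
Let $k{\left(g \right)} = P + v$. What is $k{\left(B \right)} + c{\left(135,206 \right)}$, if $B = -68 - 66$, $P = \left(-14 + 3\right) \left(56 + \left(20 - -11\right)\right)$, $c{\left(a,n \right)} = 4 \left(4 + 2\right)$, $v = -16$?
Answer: $-949$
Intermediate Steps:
$c{\left(a,n \right)} = 24$ ($c{\left(a,n \right)} = 4 \cdot 6 = 24$)
$P = -957$ ($P = - 11 \left(56 + \left(20 + 11\right)\right) = - 11 \left(56 + 31\right) = \left(-11\right) 87 = -957$)
$B = -134$ ($B = -68 - 66 = -134$)
$k{\left(g \right)} = -973$ ($k{\left(g \right)} = -957 - 16 = -973$)
$k{\left(B \right)} + c{\left(135,206 \right)} = -973 + 24 = -949$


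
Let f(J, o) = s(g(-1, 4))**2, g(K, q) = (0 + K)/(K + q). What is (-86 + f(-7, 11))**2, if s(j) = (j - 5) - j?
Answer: 3721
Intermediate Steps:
g(K, q) = K/(K + q)
s(j) = -5 (s(j) = (-5 + j) - j = -5)
f(J, o) = 25 (f(J, o) = (-5)**2 = 25)
(-86 + f(-7, 11))**2 = (-86 + 25)**2 = (-61)**2 = 3721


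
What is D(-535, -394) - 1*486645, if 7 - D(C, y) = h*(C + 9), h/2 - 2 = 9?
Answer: -475066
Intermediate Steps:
h = 22 (h = 4 + 2*9 = 4 + 18 = 22)
D(C, y) = -191 - 22*C (D(C, y) = 7 - 22*(C + 9) = 7 - 22*(9 + C) = 7 - (198 + 22*C) = 7 + (-198 - 22*C) = -191 - 22*C)
D(-535, -394) - 1*486645 = (-191 - 22*(-535)) - 1*486645 = (-191 + 11770) - 486645 = 11579 - 486645 = -475066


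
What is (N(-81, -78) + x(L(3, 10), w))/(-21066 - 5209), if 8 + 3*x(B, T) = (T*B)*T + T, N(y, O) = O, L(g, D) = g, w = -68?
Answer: -13562/78825 ≈ -0.17205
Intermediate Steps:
x(B, T) = -8/3 + T/3 + B*T²/3 (x(B, T) = -8/3 + ((T*B)*T + T)/3 = -8/3 + ((B*T)*T + T)/3 = -8/3 + (B*T² + T)/3 = -8/3 + (T + B*T²)/3 = -8/3 + (T/3 + B*T²/3) = -8/3 + T/3 + B*T²/3)
(N(-81, -78) + x(L(3, 10), w))/(-21066 - 5209) = (-78 + (-8/3 + (⅓)*(-68) + (⅓)*3*(-68)²))/(-21066 - 5209) = (-78 + (-8/3 - 68/3 + (⅓)*3*4624))/(-26275) = (-78 + (-8/3 - 68/3 + 4624))*(-1/26275) = (-78 + 13796/3)*(-1/26275) = (13562/3)*(-1/26275) = -13562/78825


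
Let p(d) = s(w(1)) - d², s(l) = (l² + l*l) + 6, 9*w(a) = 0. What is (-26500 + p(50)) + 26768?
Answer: -2226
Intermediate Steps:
w(a) = 0 (w(a) = (⅑)*0 = 0)
s(l) = 6 + 2*l² (s(l) = (l² + l²) + 6 = 2*l² + 6 = 6 + 2*l²)
p(d) = 6 - d² (p(d) = (6 + 2*0²) - d² = (6 + 2*0) - d² = (6 + 0) - d² = 6 - d²)
(-26500 + p(50)) + 26768 = (-26500 + (6 - 1*50²)) + 26768 = (-26500 + (6 - 1*2500)) + 26768 = (-26500 + (6 - 2500)) + 26768 = (-26500 - 2494) + 26768 = -28994 + 26768 = -2226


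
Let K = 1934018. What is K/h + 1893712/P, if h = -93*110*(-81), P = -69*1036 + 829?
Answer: -143253853277/5854685265 ≈ -24.468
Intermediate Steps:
P = -70655 (P = -71484 + 829 = -70655)
h = 828630 (h = -10230*(-81) = 828630)
K/h + 1893712/P = 1934018/828630 + 1893712/(-70655) = 1934018*(1/828630) + 1893712*(-1/70655) = 967009/414315 - 1893712/70655 = -143253853277/5854685265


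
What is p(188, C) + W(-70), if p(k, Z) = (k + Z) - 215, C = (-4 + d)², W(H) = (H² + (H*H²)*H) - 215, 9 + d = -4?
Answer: 24014947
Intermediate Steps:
d = -13 (d = -9 - 4 = -13)
W(H) = -215 + H² + H⁴ (W(H) = (H² + H³*H) - 215 = (H² + H⁴) - 215 = -215 + H² + H⁴)
C = 289 (C = (-4 - 13)² = (-17)² = 289)
p(k, Z) = -215 + Z + k (p(k, Z) = (Z + k) - 215 = -215 + Z + k)
p(188, C) + W(-70) = (-215 + 289 + 188) + (-215 + (-70)² + (-70)⁴) = 262 + (-215 + 4900 + 24010000) = 262 + 24014685 = 24014947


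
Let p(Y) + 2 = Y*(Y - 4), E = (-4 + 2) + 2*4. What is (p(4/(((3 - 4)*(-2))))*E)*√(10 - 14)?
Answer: -72*I ≈ -72.0*I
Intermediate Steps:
E = 6 (E = -2 + 8 = 6)
p(Y) = -2 + Y*(-4 + Y) (p(Y) = -2 + Y*(Y - 4) = -2 + Y*(-4 + Y))
(p(4/(((3 - 4)*(-2))))*E)*√(10 - 14) = ((-2 + (4/(((3 - 4)*(-2))))² - 16/((3 - 4)*(-2)))*6)*√(10 - 14) = ((-2 + (4/((-1*(-2))))² - 16/((-1*(-2))))*6)*√(-4) = ((-2 + (4/2)² - 16/2)*6)*(2*I) = ((-2 + (4*(½))² - 16/2)*6)*(2*I) = ((-2 + 2² - 4*2)*6)*(2*I) = ((-2 + 4 - 8)*6)*(2*I) = (-6*6)*(2*I) = -72*I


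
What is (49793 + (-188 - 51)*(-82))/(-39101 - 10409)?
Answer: -69391/49510 ≈ -1.4016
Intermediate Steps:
(49793 + (-188 - 51)*(-82))/(-39101 - 10409) = (49793 - 239*(-82))/(-49510) = (49793 + 19598)*(-1/49510) = 69391*(-1/49510) = -69391/49510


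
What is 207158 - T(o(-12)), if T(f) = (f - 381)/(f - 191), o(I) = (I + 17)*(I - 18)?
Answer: 70640347/341 ≈ 2.0716e+5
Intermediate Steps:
o(I) = (-18 + I)*(17 + I) (o(I) = (17 + I)*(-18 + I) = (-18 + I)*(17 + I))
T(f) = (-381 + f)/(-191 + f)
207158 - T(o(-12)) = 207158 - (-381 + (-306 + (-12)**2 - 1*(-12)))/(-191 + (-306 + (-12)**2 - 1*(-12))) = 207158 - (-381 + (-306 + 144 + 12))/(-191 + (-306 + 144 + 12)) = 207158 - (-381 - 150)/(-191 - 150) = 207158 - (-531)/(-341) = 207158 - (-1)*(-531)/341 = 207158 - 1*531/341 = 207158 - 531/341 = 70640347/341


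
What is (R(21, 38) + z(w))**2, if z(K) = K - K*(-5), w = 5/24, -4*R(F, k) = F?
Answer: 16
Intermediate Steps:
R(F, k) = -F/4
w = 5/24 (w = 5*(1/24) = 5/24 ≈ 0.20833)
z(K) = 6*K (z(K) = K - (-5)*K = K + 5*K = 6*K)
(R(21, 38) + z(w))**2 = (-1/4*21 + 6*(5/24))**2 = (-21/4 + 5/4)**2 = (-4)**2 = 16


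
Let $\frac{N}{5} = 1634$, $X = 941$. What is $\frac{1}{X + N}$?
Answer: $\frac{1}{9111} \approx 0.00010976$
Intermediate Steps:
$N = 8170$ ($N = 5 \cdot 1634 = 8170$)
$\frac{1}{X + N} = \frac{1}{941 + 8170} = \frac{1}{9111}$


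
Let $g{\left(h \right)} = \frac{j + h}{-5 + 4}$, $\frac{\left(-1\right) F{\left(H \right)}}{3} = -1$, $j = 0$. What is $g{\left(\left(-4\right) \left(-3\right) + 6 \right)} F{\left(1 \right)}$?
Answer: $-54$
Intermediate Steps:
$F{\left(H \right)} = 3$ ($F{\left(H \right)} = \left(-3\right) \left(-1\right) = 3$)
$g{\left(h \right)} = - h$ ($g{\left(h \right)} = \frac{0 + h}{-5 + 4} = \frac{h}{-1} = h \left(-1\right) = - h$)
$g{\left(\left(-4\right) \left(-3\right) + 6 \right)} F{\left(1 \right)} = - (\left(-4\right) \left(-3\right) + 6) 3 = - (12 + 6) 3 = \left(-1\right) 18 \cdot 3 = \left(-18\right) 3 = -54$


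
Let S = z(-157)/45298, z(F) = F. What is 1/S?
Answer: -45298/157 ≈ -288.52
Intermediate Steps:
S = -157/45298 ≈ -0.0034659
1/S = 1/(-157/45298) = -45298/157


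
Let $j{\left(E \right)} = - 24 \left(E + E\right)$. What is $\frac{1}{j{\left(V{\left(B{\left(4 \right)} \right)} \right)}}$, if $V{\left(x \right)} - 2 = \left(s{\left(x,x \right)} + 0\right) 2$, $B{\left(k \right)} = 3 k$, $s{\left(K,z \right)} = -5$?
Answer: $\frac{1}{384} \approx 0.0026042$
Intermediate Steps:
$V{\left(x \right)} = -8$ ($V{\left(x \right)} = 2 + \left(-5 + 0\right) 2 = 2 - 10 = -8$)
$j{\left(E \right)} = - 48 E$ ($j{\left(E \right)} = - 24 \cdot 2 E = - 48 E$)
$\frac{1}{j{\left(V{\left(B{\left(4 \right)} \right)} \right)}} = \frac{1}{\left(-48\right) \left(-8\right)} = \frac{1}{384}$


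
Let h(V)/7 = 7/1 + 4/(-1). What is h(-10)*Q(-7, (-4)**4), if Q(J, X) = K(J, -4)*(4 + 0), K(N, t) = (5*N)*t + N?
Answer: 11172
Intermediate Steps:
K(N, t) = N + 5*N*t (K(N, t) = 5*N*t + N = N + 5*N*t)
h(V) = 21 (h(V) = 7*(7/1 + 4/(-1)) = 7*(7*1 + 4*(-1)) = 7*(7 - 4) = 7*3 = 21)
Q(J, X) = -76*J (Q(J, X) = (J*(1 + 5*(-4)))*(4 + 0) = (J*(1 - 20))*4 = (J*(-19))*4 = -19*J*4 = -76*J)
h(-10)*Q(-7, (-4)**4) = 21*(-76*(-7)) = 21*532 = 11172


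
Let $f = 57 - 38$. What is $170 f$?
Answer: $3230$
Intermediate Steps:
$f = 19$ ($f = 57 - 38 = 19$)
$170 f = 170 \cdot 19 = 3230$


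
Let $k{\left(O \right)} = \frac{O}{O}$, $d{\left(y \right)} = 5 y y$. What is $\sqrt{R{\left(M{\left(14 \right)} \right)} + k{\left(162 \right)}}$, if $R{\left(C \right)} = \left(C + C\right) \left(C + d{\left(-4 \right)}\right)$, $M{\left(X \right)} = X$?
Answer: $\sqrt{2633} \approx 51.313$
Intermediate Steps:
$d{\left(y \right)} = 5 y^{2}$
$k{\left(O \right)} = 1$
$R{\left(C \right)} = 2 C \left(80 + C\right)$ ($R{\left(C \right)} = \left(C + C\right) \left(C + 5 \left(-4\right)^{2}\right) = 2 C \left(C + 5 \cdot 16\right) = 2 C \left(C + 80\right) = 2 C \left(80 + C\right)$)
$\sqrt{R{\left(M{\left(14 \right)} \right)} + k{\left(162 \right)}} = \sqrt{2 \cdot 14 \left(80 + 14\right) + 1} = \sqrt{2 \cdot 14 \cdot 94 + 1} = \sqrt{2632 + 1} = \sqrt{2633}$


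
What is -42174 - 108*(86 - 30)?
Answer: -48222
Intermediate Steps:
-42174 - 108*(86 - 30) = -42174 - 108*56 = -42174 - 1*6048 = -42174 - 6048 = -48222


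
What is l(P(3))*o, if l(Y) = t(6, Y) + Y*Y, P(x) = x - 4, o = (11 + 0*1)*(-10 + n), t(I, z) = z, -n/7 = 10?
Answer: 0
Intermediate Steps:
n = -70 (n = -7*10 = -70)
o = -880 (o = (11 + 0*1)*(-10 - 70) = (11 + 0)*(-80) = 11*(-80) = -880)
P(x) = -4 + x
l(Y) = Y + Y² (l(Y) = Y + Y*Y = Y + Y²)
l(P(3))*o = ((-4 + 3)*(1 + (-4 + 3)))*(-880) = -(1 - 1)*(-880) = -1*0*(-880) = 0*(-880) = 0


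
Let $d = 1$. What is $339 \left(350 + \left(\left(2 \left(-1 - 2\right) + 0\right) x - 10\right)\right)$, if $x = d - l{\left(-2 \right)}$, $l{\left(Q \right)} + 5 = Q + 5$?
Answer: $109158$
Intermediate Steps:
$l{\left(Q \right)} = Q$ ($l{\left(Q \right)} = -5 + \left(Q + 5\right) = -5 + \left(5 + Q\right) = Q$)
$x = 3$ ($x = 1 - -2 = 1 + 2 = 3$)
$339 \left(350 + \left(\left(2 \left(-1 - 2\right) + 0\right) x - 10\right)\right) = 339 \left(350 + \left(\left(2 \left(-1 - 2\right) + 0\right) 3 - 10\right)\right) = 339 \left(350 + \left(\left(2 \left(-3\right) + 0\right) 3 - 10\right)\right) = 339 \left(350 + \left(\left(-6 + 0\right) 3 - 10\right)\right) = 339 \left(350 - 28\right) = 339 \cdot 322 = 109158$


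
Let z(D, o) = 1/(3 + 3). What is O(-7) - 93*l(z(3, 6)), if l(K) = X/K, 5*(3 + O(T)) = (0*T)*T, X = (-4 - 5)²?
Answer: -45201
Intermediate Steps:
X = 81 (X = (-9)² = 81)
z(D, o) = ⅙ (z(D, o) = 1/6 = ⅙)
O(T) = -3 (O(T) = -3 + ((0*T)*T)/5 = -3 + (0*T)/5 = -3 + (⅕)*0 = -3 + 0 = -3)
l(K) = 81/K
O(-7) - 93*l(z(3, 6)) = -3 - 7533/⅙ = -3 - 7533*6 = -3 - 93*486 = -3 - 45198 = -45201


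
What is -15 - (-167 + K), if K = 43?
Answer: 109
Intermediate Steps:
-15 - (-167 + K) = -15 - (-167 + 43) = -15 - 1*(-124) = -15 + 124 = 109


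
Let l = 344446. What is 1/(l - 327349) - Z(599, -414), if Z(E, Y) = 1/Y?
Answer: 5837/2359386 ≈ 0.0024740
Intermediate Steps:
1/(l - 327349) - Z(599, -414) = 1/(344446 - 327349) - 1/(-414) = 1/17097 - 1*(-1/414) = 1/17097 + 1/414 = 5837/2359386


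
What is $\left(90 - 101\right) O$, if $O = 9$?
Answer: $-99$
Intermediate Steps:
$\left(90 - 101\right) O = \left(90 - 101\right) 9 = \left(-11\right) 9 = -99$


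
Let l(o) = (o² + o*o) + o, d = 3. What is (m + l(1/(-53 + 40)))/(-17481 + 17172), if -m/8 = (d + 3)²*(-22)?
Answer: -1070773/52221 ≈ -20.505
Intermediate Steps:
l(o) = o + 2*o² (l(o) = (o² + o²) + o = 2*o² + o = o + 2*o²)
m = 6336 (m = -8*(3 + 3)²*(-22) = -8*6²*(-22) = -288*(-22) = -8*(-792) = 6336)
(m + l(1/(-53 + 40)))/(-17481 + 17172) = (6336 + (1 + 2/(-53 + 40))/(-53 + 40))/(-17481 + 17172) = (6336 + (1 + 2/(-13))/(-13))/(-309) = (6336 - (1 + 2*(-1/13))/13)*(-1/309) = (6336 - (1 - 2/13)/13)*(-1/309) = (6336 - 1/13*11/13)*(-1/309) = (6336 - 11/169)*(-1/309) = (1070773/169)*(-1/309) = -1070773/52221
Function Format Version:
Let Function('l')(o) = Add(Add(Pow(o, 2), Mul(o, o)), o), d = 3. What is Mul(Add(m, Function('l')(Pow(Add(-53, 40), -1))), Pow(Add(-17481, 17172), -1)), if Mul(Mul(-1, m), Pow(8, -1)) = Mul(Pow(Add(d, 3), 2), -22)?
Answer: Rational(-1070773, 52221) ≈ -20.505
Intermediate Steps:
Function('l')(o) = Add(o, Mul(2, Pow(o, 2))) (Function('l')(o) = Add(Add(Pow(o, 2), Pow(o, 2)), o) = Add(Mul(2, Pow(o, 2)), o) = Add(o, Mul(2, Pow(o, 2))))
m = 6336 (m = Mul(-8, Mul(Pow(Add(3, 3), 2), -22)) = Mul(-8, Mul(Pow(6, 2), -22)) = Mul(-8, Mul(36, -22)) = Mul(-8, -792) = 6336)
Mul(Add(m, Function('l')(Pow(Add(-53, 40), -1))), Pow(Add(-17481, 17172), -1)) = Mul(Add(6336, Mul(Pow(Add(-53, 40), -1), Add(1, Mul(2, Pow(Add(-53, 40), -1))))), Pow(Add(-17481, 17172), -1)) = Mul(Add(6336, Mul(Pow(-13, -1), Add(1, Mul(2, Pow(-13, -1))))), Pow(-309, -1)) = Mul(Add(6336, Mul(Rational(-1, 13), Add(1, Mul(2, Rational(-1, 13))))), Rational(-1, 309)) = Mul(Add(6336, Mul(Rational(-1, 13), Add(1, Rational(-2, 13)))), Rational(-1, 309)) = Mul(Add(6336, Mul(Rational(-1, 13), Rational(11, 13))), Rational(-1, 309)) = Mul(Add(6336, Rational(-11, 169)), Rational(-1, 309)) = Mul(Rational(1070773, 169), Rational(-1, 309)) = Rational(-1070773, 52221)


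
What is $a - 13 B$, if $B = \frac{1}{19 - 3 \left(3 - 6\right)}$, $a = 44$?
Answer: $\frac{1219}{28} \approx 43.536$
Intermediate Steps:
$B = \frac{1}{28}$ ($B = \frac{1}{19 - 3 \left(3 - 6\right)} = \frac{1}{19 - -9} = \frac{1}{19 + 9} = \frac{1}{28} \approx 0.035714$)
$a - 13 B = 44 - \frac{13}{28} = \frac{1219}{28}$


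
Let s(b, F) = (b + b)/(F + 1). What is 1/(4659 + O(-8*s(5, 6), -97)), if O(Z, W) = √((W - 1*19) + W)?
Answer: 1553/7235498 - I*√213/21706494 ≈ 0.00021464 - 6.7236e-7*I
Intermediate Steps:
s(b, F) = 2*b/(1 + F) (s(b, F) = (2*b)/(1 + F) = 2*b/(1 + F))
O(Z, W) = √(-19 + 2*W) (O(Z, W) = √((W - 19) + W) = √((-19 + W) + W) = √(-19 + 2*W))
1/(4659 + O(-8*s(5, 6), -97)) = 1/(4659 + √(-19 + 2*(-97))) = 1/(4659 + √(-19 - 194)) = 1/(4659 + √(-213)) = 1/(4659 + I*√213)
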